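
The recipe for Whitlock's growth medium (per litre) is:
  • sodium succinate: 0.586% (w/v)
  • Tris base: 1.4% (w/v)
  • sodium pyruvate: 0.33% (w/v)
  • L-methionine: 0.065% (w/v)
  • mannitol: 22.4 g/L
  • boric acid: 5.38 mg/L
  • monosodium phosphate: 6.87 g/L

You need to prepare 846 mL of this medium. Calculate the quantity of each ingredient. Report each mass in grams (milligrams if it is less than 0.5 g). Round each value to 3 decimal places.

Target volume = 846 mL = 0.846 L.
sodium succinate: 0.586 g per 100 mL × 846 mL ÷ 100 = 4.958 g
Tris base: 1.4% w/v = 14 g/L → 14 × 0.846 L = 11.844 g
sodium pyruvate: 0.33% w/v = 3.3 g/L → 3.3 × 0.846 L = 2.792 g
L-methionine: 0.065% w/v = 0.65 g/L → 0.65 × 0.846 L = 0.550 g
mannitol: 22.4 g/L × 0.846 L = 18.950 g
boric acid: 5.38 mg/L × 0.846 L = 4.551 mg
monosodium phosphate: 6.87 g/L × 0.846 L = 5.812 g

sodium succinate 4.958 g; Tris base 11.844 g; sodium pyruvate 2.792 g; L-methionine 0.550 g; mannitol 18.950 g; boric acid 4.551 mg; monosodium phosphate 5.812 g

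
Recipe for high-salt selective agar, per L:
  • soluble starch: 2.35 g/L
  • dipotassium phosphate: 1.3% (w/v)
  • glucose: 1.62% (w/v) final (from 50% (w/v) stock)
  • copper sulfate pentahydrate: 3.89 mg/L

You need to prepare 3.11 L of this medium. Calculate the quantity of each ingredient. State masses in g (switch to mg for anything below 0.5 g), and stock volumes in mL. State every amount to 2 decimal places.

Scale factor relative to 1 L: 3.11.
soluble starch: 2.35 g/L × 3.11 L = 7.31 g
dipotassium phosphate: 1.3 g per 100 mL × 3110 mL ÷ 100 = 40.43 g
glucose: dilute stock: 1.62% ÷ 50% × 3110 mL = 100.76 mL
copper sulfate pentahydrate: 3.89 mg/L × 3.11 L = 12.10 mg

soluble starch 7.31 g; dipotassium phosphate 40.43 g; glucose 100.76 mL; copper sulfate pentahydrate 12.10 mg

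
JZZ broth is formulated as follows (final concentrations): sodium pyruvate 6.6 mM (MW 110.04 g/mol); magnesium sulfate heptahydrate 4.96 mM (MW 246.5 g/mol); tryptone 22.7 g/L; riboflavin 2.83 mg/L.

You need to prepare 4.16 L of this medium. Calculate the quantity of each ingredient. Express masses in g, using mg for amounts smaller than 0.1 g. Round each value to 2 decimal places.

sodium pyruvate 3.02 g; magnesium sulfate heptahydrate 5.09 g; tryptone 94.43 g; riboflavin 11.77 mg

Scale factor relative to 1 L: 4.16.
sodium pyruvate: 6.6 mmol/L × 110.04 g/mol × 4.16 L ÷ 1000 = 3.02 g
magnesium sulfate heptahydrate: 4.96 mmol/L × 246.5 g/mol × 4.16 L ÷ 1000 = 5.09 g
tryptone: 22.7 g/L × 4.16 L = 94.43 g
riboflavin: 2.83 mg/L × 4.16 L = 11.77 mg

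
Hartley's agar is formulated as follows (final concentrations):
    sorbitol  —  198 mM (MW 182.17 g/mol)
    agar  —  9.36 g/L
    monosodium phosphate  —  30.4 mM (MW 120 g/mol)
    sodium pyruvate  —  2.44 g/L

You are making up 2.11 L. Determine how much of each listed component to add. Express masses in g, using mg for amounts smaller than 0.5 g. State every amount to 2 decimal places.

sorbitol 76.11 g; agar 19.75 g; monosodium phosphate 7.70 g; sodium pyruvate 5.15 g

Scale factor relative to 1 L: 2.11.
sorbitol: 198 mmol/L × 182.17 g/mol × 2.11 L ÷ 1000 = 76.11 g
agar: 9.36 g/L × 2.11 L = 19.75 g
monosodium phosphate: 30.4 mmol/L × 120 g/mol × 2.11 L ÷ 1000 = 7.70 g
sodium pyruvate: 2.44 g/L × 2.11 L = 5.15 g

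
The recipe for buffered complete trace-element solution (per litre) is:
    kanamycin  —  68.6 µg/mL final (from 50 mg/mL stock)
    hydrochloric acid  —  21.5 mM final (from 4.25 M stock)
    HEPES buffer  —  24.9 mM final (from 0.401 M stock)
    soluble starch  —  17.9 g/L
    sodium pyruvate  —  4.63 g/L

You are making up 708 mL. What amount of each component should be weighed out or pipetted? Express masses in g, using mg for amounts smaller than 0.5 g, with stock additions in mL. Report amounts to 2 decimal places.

Scale factor relative to 1 L: 0.708.
kanamycin: C1V1 = C2V2 → 68.6 µg/mL × 708 mL ÷ 50000 µg/mL = 0.97 mL
hydrochloric acid: C1V1 = C2V2 → 21.5 mM × 708 mL ÷ 4250 mM = 3.58 mL
HEPES buffer: dilute stock: 24.9 mM × 708 mL ÷ 401 mM = 43.96 mL
soluble starch: 17.9 g/L × 0.708 L = 12.67 g
sodium pyruvate: 4.63 g/L × 0.708 L = 3.28 g

kanamycin 0.97 mL; hydrochloric acid 3.58 mL; HEPES buffer 43.96 mL; soluble starch 12.67 g; sodium pyruvate 3.28 g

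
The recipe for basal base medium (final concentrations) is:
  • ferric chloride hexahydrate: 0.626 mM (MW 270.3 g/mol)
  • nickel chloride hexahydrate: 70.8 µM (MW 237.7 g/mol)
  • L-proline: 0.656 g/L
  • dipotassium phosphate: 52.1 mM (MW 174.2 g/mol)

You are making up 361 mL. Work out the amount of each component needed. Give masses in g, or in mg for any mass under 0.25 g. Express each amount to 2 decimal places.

ferric chloride hexahydrate 61.08 mg; nickel chloride hexahydrate 6.08 mg; L-proline 236.82 mg; dipotassium phosphate 3.28 g

Working volume: 361 mL = 0.361 L.
ferric chloride hexahydrate: 0.626 mmol/L × 270.3 mg/mmol × 0.361 L = 61.08 mg
nickel chloride hexahydrate: 70.8 µmol/L × 237.7 g/mol × 0.361 L ÷ 1000 = 6.08 mg
L-proline: 0.656 g/L × 0.361 L = 0.236816 g = 236.82 mg
dipotassium phosphate: 52.1 mmol/L × 174.2 g/mol × 0.361 L ÷ 1000 = 3.28 g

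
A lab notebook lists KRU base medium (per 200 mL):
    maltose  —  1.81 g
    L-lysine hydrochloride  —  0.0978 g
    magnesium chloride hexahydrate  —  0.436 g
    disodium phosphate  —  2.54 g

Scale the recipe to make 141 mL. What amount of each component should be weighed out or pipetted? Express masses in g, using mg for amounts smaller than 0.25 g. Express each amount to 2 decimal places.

Scale factor = 141 mL / 200 mL = 0.705.
maltose: 1.81 g × (141 mL / 200 mL) = 1.28 g
L-lysine hydrochloride: 0.0978 g × (141 mL / 200 mL) = 0.068949 g = 68.95 mg
magnesium chloride hexahydrate: 0.436 g × (141 mL / 200 mL) = 0.31 g
disodium phosphate: 2.54 g × (141 mL / 200 mL) = 1.79 g

maltose 1.28 g; L-lysine hydrochloride 68.95 mg; magnesium chloride hexahydrate 0.31 g; disodium phosphate 1.79 g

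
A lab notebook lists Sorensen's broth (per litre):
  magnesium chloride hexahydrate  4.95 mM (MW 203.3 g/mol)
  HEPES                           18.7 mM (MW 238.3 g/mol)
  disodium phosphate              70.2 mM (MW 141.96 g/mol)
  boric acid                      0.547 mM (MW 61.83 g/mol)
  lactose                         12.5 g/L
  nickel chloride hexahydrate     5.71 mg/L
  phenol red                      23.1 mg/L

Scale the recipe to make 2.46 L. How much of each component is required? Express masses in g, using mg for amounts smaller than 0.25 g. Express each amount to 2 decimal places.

magnesium chloride hexahydrate 2.48 g; HEPES 10.96 g; disodium phosphate 24.52 g; boric acid 83.20 mg; lactose 30.75 g; nickel chloride hexahydrate 14.05 mg; phenol red 56.83 mg

Scale factor relative to 1 L: 2.46.
magnesium chloride hexahydrate: 4.95 mmol/L × 203.3 g/mol × 2.46 L ÷ 1000 = 2.48 g
HEPES: 18.7 mmol/L × 238.3 g/mol × 2.46 L ÷ 1000 = 10.96 g
disodium phosphate: 70.2 mmol/L × 141.96 g/mol × 2.46 L ÷ 1000 = 24.52 g
boric acid: 0.547 mmol/L × 61.83 mg/mmol × 2.46 L = 83.20 mg
lactose: 12.5 g/L × 2.46 L = 30.75 g
nickel chloride hexahydrate: 5.71 mg/L × 2.46 L = 14.05 mg
phenol red: 23.1 mg/L × 2.46 L = 56.83 mg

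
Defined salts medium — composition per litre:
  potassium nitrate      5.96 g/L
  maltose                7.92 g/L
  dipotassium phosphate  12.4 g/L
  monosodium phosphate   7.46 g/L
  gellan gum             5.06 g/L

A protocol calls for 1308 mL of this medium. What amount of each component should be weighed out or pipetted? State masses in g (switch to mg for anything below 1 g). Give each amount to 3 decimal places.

Target volume = 1308 mL = 1.308 L.
potassium nitrate: 5.96 g/L × 1.308 L = 7.796 g
maltose: 7.92 g/L × 1.308 L = 10.359 g
dipotassium phosphate: 12.4 g/L × 1.308 L = 16.219 g
monosodium phosphate: 7.46 g/L × 1.308 L = 9.758 g
gellan gum: 5.06 g/L × 1.308 L = 6.618 g

potassium nitrate 7.796 g; maltose 10.359 g; dipotassium phosphate 16.219 g; monosodium phosphate 9.758 g; gellan gum 6.618 g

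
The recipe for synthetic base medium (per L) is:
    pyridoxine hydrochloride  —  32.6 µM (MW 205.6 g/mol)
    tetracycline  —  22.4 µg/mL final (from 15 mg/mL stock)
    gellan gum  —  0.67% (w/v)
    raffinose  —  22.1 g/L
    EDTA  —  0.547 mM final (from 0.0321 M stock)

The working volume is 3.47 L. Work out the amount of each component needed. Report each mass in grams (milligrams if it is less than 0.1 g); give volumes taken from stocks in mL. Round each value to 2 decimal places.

Working volume: 3.47 L.
pyridoxine hydrochloride: 32.6 µmol/L × 205.6 g/mol × 3.47 L ÷ 1000 = 23.26 mg
tetracycline: C1V1 = C2V2 → 22.4 µg/mL × 3470 mL ÷ 15000 µg/mL = 5.18 mL
gellan gum: 0.67 g per 100 mL × 3470 mL ÷ 100 = 23.25 g
raffinose: 22.1 g/L × 3.47 L = 76.69 g
EDTA: C1V1 = C2V2 → 0.547 mM × 3470 mL ÷ 32.1 mM = 59.13 mL

pyridoxine hydrochloride 23.26 mg; tetracycline 5.18 mL; gellan gum 23.25 g; raffinose 76.69 g; EDTA 59.13 mL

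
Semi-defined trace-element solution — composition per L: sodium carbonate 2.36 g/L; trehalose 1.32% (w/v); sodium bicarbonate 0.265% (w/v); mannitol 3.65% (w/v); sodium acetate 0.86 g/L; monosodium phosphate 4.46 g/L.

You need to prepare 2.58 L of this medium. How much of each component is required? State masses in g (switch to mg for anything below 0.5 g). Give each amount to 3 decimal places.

sodium carbonate 6.089 g; trehalose 34.056 g; sodium bicarbonate 6.837 g; mannitol 94.170 g; sodium acetate 2.219 g; monosodium phosphate 11.507 g

Working volume: 2.58 L.
sodium carbonate: 2.36 g/L × 2.58 L = 6.089 g
trehalose: 1.32% w/v = 13.2 g/L → 13.2 × 2.58 L = 34.056 g
sodium bicarbonate: 0.265 g per 100 mL × 2580 mL ÷ 100 = 6.837 g
mannitol: 3.65 g per 100 mL × 2580 mL ÷ 100 = 94.170 g
sodium acetate: 0.86 g/L × 2.58 L = 2.219 g
monosodium phosphate: 4.46 g/L × 2.58 L = 11.507 g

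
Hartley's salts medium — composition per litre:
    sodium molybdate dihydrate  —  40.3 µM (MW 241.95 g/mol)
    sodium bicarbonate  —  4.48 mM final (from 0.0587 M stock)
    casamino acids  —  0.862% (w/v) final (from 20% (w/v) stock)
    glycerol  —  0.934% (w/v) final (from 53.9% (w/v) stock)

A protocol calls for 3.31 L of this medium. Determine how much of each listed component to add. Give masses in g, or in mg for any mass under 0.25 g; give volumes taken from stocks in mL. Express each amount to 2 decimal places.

Scale factor relative to 1 L: 3.31.
sodium molybdate dihydrate: 40.3 µmol/L × 241.95 g/mol × 3.31 L ÷ 1000 = 32.27 mg
sodium bicarbonate: dilute stock: 4.48 mM × 3310 mL ÷ 58.7 mM = 252.62 mL
casamino acids: V = C2·V2/C1 = 0.862% ÷ 20% × 3310 mL = 142.66 mL
glycerol: V = C2·V2/C1 = 0.934% ÷ 53.9% × 3310 mL = 57.36 mL

sodium molybdate dihydrate 32.27 mg; sodium bicarbonate 252.62 mL; casamino acids 142.66 mL; glycerol 57.36 mL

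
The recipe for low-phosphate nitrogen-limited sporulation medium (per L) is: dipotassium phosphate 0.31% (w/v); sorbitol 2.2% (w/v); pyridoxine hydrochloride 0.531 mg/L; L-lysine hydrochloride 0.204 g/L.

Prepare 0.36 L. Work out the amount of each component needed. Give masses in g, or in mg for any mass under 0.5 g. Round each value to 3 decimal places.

Scale factor relative to 1 L: 0.36.
dipotassium phosphate: 0.31% w/v = 3.1 g/L → 3.1 × 0.36 L = 1.116 g
sorbitol: 2.2 g per 100 mL × 360 mL ÷ 100 = 7.920 g
pyridoxine hydrochloride: 0.531 mg/L × 0.36 L = 0.191 mg
L-lysine hydrochloride: 0.204 g/L × 0.36 L = 0.07344 g = 73.440 mg

dipotassium phosphate 1.116 g; sorbitol 7.920 g; pyridoxine hydrochloride 0.191 mg; L-lysine hydrochloride 73.440 mg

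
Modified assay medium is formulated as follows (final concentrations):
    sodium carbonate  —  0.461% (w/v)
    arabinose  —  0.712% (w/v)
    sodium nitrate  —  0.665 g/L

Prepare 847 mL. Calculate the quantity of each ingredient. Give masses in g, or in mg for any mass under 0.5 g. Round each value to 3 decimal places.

Target volume = 847 mL = 0.847 L.
sodium carbonate: 0.461 g per 100 mL × 847 mL ÷ 100 = 3.905 g
arabinose: 0.712% w/v = 7.12 g/L → 7.12 × 0.847 L = 6.031 g
sodium nitrate: 0.665 g/L × 0.847 L = 0.563 g

sodium carbonate 3.905 g; arabinose 6.031 g; sodium nitrate 0.563 g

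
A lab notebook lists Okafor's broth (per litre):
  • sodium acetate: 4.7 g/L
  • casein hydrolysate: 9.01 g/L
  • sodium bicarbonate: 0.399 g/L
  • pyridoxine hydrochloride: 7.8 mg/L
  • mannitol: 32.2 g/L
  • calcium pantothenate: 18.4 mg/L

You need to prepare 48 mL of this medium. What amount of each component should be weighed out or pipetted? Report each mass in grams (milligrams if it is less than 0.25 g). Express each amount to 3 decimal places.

Working volume: 48 mL = 0.048 L.
sodium acetate: 4.7 g/L × 0.048 L = 0.2256 g = 225.600 mg
casein hydrolysate: 9.01 g/L × 0.048 L = 0.432 g
sodium bicarbonate: 0.399 g/L × 0.048 L = 0.019152 g = 19.152 mg
pyridoxine hydrochloride: 7.8 mg/L × 0.048 L = 0.374 mg
mannitol: 32.2 g/L × 0.048 L = 1.546 g
calcium pantothenate: 18.4 mg/L × 0.048 L = 0.883 mg

sodium acetate 225.600 mg; casein hydrolysate 0.432 g; sodium bicarbonate 19.152 mg; pyridoxine hydrochloride 0.374 mg; mannitol 1.546 g; calcium pantothenate 0.883 mg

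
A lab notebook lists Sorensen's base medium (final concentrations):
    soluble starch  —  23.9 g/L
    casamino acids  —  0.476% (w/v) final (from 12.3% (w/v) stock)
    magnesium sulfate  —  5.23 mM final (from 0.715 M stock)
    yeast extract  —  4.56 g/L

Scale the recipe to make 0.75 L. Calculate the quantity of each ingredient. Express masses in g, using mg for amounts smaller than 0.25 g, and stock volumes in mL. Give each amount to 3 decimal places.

Working volume: 0.75 L.
soluble starch: 23.9 g/L × 0.75 L = 17.925 g
casamino acids: dilute stock: 0.476% ÷ 12.3% × 750 mL = 29.024 mL
magnesium sulfate: dilute stock: 5.23 mM × 750 mL ÷ 715 mM = 5.486 mL
yeast extract: 4.56 g/L × 0.75 L = 3.420 g

soluble starch 17.925 g; casamino acids 29.024 mL; magnesium sulfate 5.486 mL; yeast extract 3.420 g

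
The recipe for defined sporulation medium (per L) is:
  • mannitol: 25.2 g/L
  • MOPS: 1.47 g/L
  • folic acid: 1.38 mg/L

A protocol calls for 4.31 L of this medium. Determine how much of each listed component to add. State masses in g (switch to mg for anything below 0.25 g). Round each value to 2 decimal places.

mannitol 108.61 g; MOPS 6.34 g; folic acid 5.95 mg

Scale factor relative to 1 L: 4.31.
mannitol: 25.2 g/L × 4.31 L = 108.61 g
MOPS: 1.47 g/L × 4.31 L = 6.34 g
folic acid: 1.38 mg/L × 4.31 L = 5.95 mg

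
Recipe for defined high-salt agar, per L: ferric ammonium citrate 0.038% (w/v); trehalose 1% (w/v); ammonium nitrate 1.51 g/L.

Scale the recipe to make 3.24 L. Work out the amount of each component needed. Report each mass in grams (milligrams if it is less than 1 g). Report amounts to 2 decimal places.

ferric ammonium citrate 1.23 g; trehalose 32.40 g; ammonium nitrate 4.89 g

Scale factor relative to 1 L: 3.24.
ferric ammonium citrate: 0.038 g per 100 mL × 3240 mL ÷ 100 = 1.23 g
trehalose: 1% w/v = 10 g/L → 10 × 3.24 L = 32.40 g
ammonium nitrate: 1.51 g/L × 3.24 L = 4.89 g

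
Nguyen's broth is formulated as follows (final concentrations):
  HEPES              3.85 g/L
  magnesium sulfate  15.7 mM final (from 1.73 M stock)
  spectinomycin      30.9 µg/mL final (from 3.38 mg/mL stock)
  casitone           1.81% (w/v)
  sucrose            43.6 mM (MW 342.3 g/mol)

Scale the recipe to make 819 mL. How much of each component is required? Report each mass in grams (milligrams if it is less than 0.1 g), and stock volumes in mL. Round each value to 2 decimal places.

HEPES 3.15 g; magnesium sulfate 7.43 mL; spectinomycin 7.49 mL; casitone 14.82 g; sucrose 12.22 g

Target volume = 819 mL = 0.819 L.
HEPES: 3.85 g/L × 0.819 L = 3.15 g
magnesium sulfate: dilute stock: 15.7 mM × 819 mL ÷ 1730 mM = 7.43 mL
spectinomycin: dilute stock: 30.9 µg/mL × 819 mL ÷ 3380 µg/mL = 7.49 mL
casitone: 1.81 g per 100 mL × 819 mL ÷ 100 = 14.82 g
sucrose: 43.6 mmol/L × 342.3 g/mol × 0.819 L ÷ 1000 = 12.22 g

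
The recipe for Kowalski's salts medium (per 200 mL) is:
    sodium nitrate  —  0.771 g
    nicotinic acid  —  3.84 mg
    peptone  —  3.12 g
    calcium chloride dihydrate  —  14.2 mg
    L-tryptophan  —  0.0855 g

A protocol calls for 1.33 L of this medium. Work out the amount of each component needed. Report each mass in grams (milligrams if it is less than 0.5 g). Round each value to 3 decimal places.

Ratio of target to recipe volume: 1330 / 200 = 6.65.
sodium nitrate: 0.771 g × (1330 mL / 200 mL) = 5.127 g
nicotinic acid: 3.84 mg × (1330 mL / 200 mL) = 25.536 mg
peptone: 3.12 g × (1330 mL / 200 mL) = 20.748 g
calcium chloride dihydrate: 14.2 mg × (1330 mL / 200 mL) = 94.430 mg
L-tryptophan: 0.0855 g × (1330 mL / 200 mL) = 0.569 g

sodium nitrate 5.127 g; nicotinic acid 25.536 mg; peptone 20.748 g; calcium chloride dihydrate 94.430 mg; L-tryptophan 0.569 g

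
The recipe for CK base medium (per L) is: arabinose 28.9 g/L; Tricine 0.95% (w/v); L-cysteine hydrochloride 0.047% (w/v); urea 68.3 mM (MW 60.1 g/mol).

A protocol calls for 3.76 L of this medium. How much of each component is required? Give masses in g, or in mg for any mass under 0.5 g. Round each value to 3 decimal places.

Scale factor relative to 1 L: 3.76.
arabinose: 28.9 g/L × 3.76 L = 108.664 g
Tricine: 0.95 g per 100 mL × 3760 mL ÷ 100 = 35.720 g
L-cysteine hydrochloride: 0.047 g per 100 mL × 3760 mL ÷ 100 = 1.767 g
urea: 68.3 mmol/L × 60.1 g/mol × 3.76 L ÷ 1000 = 15.434 g

arabinose 108.664 g; Tricine 35.720 g; L-cysteine hydrochloride 1.767 g; urea 15.434 g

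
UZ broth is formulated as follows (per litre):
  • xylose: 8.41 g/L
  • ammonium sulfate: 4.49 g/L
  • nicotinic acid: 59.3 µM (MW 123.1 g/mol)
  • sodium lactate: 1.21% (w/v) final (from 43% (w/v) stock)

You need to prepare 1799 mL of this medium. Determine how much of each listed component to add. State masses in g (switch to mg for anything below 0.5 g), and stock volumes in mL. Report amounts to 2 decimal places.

Target volume = 1799 mL = 1.799 L.
xylose: 8.41 g/L × 1.799 L = 15.13 g
ammonium sulfate: 4.49 g/L × 1.799 L = 8.08 g
nicotinic acid: 59.3 µmol/L × 123.1 g/mol × 1.799 L ÷ 1000 = 13.13 mg
sodium lactate: dilute stock: 1.21% ÷ 43% × 1799 mL = 50.62 mL

xylose 15.13 g; ammonium sulfate 8.08 g; nicotinic acid 13.13 mg; sodium lactate 50.62 mL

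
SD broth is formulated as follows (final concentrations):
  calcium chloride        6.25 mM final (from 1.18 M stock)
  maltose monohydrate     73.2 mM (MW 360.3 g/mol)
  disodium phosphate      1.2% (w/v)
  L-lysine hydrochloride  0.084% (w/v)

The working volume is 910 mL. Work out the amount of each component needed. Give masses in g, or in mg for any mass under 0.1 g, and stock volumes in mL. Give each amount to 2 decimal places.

calcium chloride 4.82 mL; maltose monohydrate 24.00 g; disodium phosphate 10.92 g; L-lysine hydrochloride 0.76 g

Target volume = 910 mL = 0.91 L.
calcium chloride: C1V1 = C2V2 → 6.25 mM × 910 mL ÷ 1180 mM = 4.82 mL
maltose monohydrate: 73.2 mmol/L × 360.3 g/mol × 0.91 L ÷ 1000 = 24.00 g
disodium phosphate: 1.2% w/v = 12 g/L → 12 × 0.91 L = 10.92 g
L-lysine hydrochloride: 0.084 g per 100 mL × 910 mL ÷ 100 = 0.76 g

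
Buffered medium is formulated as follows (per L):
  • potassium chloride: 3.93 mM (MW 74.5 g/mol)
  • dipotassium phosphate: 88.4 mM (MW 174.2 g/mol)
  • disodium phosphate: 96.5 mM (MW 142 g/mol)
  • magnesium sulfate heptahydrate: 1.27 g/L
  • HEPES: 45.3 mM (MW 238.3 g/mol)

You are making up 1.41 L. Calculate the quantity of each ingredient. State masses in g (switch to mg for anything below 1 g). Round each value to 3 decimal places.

potassium chloride 412.827 mg; dipotassium phosphate 21.713 g; disodium phosphate 19.321 g; magnesium sulfate heptahydrate 1.791 g; HEPES 15.221 g

Working volume: 1.41 L.
potassium chloride: 3.93 mmol/L × 74.5 mg/mmol × 1.41 L = 412.827 mg
dipotassium phosphate: 88.4 mmol/L × 174.2 g/mol × 1.41 L ÷ 1000 = 21.713 g
disodium phosphate: 96.5 mmol/L × 142 g/mol × 1.41 L ÷ 1000 = 19.321 g
magnesium sulfate heptahydrate: 1.27 g/L × 1.41 L = 1.791 g
HEPES: 45.3 mmol/L × 238.3 g/mol × 1.41 L ÷ 1000 = 15.221 g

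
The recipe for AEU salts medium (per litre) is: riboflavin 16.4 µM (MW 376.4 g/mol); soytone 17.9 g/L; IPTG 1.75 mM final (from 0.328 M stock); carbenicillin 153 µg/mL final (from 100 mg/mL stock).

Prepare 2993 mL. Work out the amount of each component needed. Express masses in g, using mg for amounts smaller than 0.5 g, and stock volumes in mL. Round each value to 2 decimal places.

Target volume = 2993 mL = 2.993 L.
riboflavin: 16.4 µmol/L × 376.4 g/mol × 2.993 L ÷ 1000 = 18.48 mg
soytone: 17.9 g/L × 2.993 L = 53.57 g
IPTG: C1V1 = C2V2 → 1.75 mM × 2993 mL ÷ 328 mM = 15.97 mL
carbenicillin: V = C2·V2/C1 = 153 µg/mL × 2993 mL ÷ 100000 µg/mL = 4.58 mL

riboflavin 18.48 mg; soytone 53.57 g; IPTG 15.97 mL; carbenicillin 4.58 mL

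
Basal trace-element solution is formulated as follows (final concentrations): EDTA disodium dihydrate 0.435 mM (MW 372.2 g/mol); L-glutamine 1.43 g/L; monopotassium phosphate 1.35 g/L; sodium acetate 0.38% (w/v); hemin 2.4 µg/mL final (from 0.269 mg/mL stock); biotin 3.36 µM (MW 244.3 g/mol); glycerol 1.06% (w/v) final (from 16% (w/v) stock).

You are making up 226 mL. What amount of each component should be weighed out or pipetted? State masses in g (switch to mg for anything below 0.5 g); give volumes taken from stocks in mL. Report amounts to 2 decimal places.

Target volume = 226 mL = 0.226 L.
EDTA disodium dihydrate: 0.435 mmol/L × 372.2 mg/mmol × 0.226 L = 36.59 mg
L-glutamine: 1.43 g/L × 0.226 L = 0.32318 g = 323.18 mg
monopotassium phosphate: 1.35 g/L × 0.226 L = 0.3051 g = 305.10 mg
sodium acetate: 0.38% w/v = 3.8 g/L → 3.8 × 0.226 L = 0.86 g
hemin: C1V1 = C2V2 → 2.4 µg/mL × 226 mL ÷ 269 µg/mL = 2.02 mL
biotin: 3.36 µmol/L × 244.3 g/mol × 0.226 L ÷ 1000 = 0.19 mg
glycerol: V = C2·V2/C1 = 1.06% ÷ 16% × 226 mL = 14.97 mL

EDTA disodium dihydrate 36.59 mg; L-glutamine 323.18 mg; monopotassium phosphate 305.10 mg; sodium acetate 0.86 g; hemin 2.02 mL; biotin 0.19 mg; glycerol 14.97 mL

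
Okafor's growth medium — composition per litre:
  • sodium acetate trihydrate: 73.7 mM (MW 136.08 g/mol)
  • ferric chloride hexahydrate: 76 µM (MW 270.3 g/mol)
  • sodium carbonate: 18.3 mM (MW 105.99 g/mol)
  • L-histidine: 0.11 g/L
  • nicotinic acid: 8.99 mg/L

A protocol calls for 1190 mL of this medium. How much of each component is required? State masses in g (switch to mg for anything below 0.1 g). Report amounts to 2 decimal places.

sodium acetate trihydrate 11.93 g; ferric chloride hexahydrate 24.45 mg; sodium carbonate 2.31 g; L-histidine 0.13 g; nicotinic acid 10.70 mg

Working volume: 1190 mL = 1.19 L.
sodium acetate trihydrate: 73.7 mmol/L × 136.08 g/mol × 1.19 L ÷ 1000 = 11.93 g
ferric chloride hexahydrate: 76 µmol/L × 270.3 g/mol × 1.19 L ÷ 1000 = 24.45 mg
sodium carbonate: 18.3 mmol/L × 105.99 g/mol × 1.19 L ÷ 1000 = 2.31 g
L-histidine: 0.11 g/L × 1.19 L = 0.13 g
nicotinic acid: 8.99 mg/L × 1.19 L = 10.70 mg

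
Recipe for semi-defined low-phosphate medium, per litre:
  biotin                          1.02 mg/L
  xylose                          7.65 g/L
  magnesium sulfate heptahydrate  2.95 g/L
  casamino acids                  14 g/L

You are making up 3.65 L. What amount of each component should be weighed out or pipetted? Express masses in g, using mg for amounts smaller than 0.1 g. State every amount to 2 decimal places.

Scale factor relative to 1 L: 3.65.
biotin: 1.02 mg/L × 3.65 L = 3.72 mg
xylose: 7.65 g/L × 3.65 L = 27.92 g
magnesium sulfate heptahydrate: 2.95 g/L × 3.65 L = 10.77 g
casamino acids: 14 g/L × 3.65 L = 51.10 g

biotin 3.72 mg; xylose 27.92 g; magnesium sulfate heptahydrate 10.77 g; casamino acids 51.10 g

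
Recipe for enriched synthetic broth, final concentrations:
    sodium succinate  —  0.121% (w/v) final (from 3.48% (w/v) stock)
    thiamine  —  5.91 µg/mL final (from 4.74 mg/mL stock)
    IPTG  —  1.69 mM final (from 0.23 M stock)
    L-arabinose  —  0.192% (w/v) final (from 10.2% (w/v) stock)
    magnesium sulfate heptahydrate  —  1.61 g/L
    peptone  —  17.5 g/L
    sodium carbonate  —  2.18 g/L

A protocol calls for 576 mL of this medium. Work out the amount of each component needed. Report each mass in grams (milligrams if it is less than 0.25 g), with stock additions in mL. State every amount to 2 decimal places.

sodium succinate 20.03 mL; thiamine 0.72 mL; IPTG 4.23 mL; L-arabinose 10.84 mL; magnesium sulfate heptahydrate 0.93 g; peptone 10.08 g; sodium carbonate 1.26 g

Scale factor relative to 1 L: 0.576.
sodium succinate: dilute stock: 0.121% ÷ 3.48% × 576 mL = 20.03 mL
thiamine: V = C2·V2/C1 = 5.91 µg/mL × 576 mL ÷ 4740 µg/mL = 0.72 mL
IPTG: dilute stock: 1.69 mM × 576 mL ÷ 230 mM = 4.23 mL
L-arabinose: V = C2·V2/C1 = 0.192% ÷ 10.2% × 576 mL = 10.84 mL
magnesium sulfate heptahydrate: 1.61 g/L × 0.576 L = 0.93 g
peptone: 17.5 g/L × 0.576 L = 10.08 g
sodium carbonate: 2.18 g/L × 0.576 L = 1.26 g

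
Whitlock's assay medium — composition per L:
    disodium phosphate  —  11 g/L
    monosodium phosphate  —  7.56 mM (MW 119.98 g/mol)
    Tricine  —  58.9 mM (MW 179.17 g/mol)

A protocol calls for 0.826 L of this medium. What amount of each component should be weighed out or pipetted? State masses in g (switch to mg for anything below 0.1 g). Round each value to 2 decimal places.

disodium phosphate 9.09 g; monosodium phosphate 0.75 g; Tricine 8.72 g

Scale factor relative to 1 L: 0.826.
disodium phosphate: 11 g/L × 0.826 L = 9.09 g
monosodium phosphate: 7.56 mmol/L × 119.98 g/mol × 0.826 L ÷ 1000 = 0.75 g
Tricine: 58.9 mmol/L × 179.17 g/mol × 0.826 L ÷ 1000 = 8.72 g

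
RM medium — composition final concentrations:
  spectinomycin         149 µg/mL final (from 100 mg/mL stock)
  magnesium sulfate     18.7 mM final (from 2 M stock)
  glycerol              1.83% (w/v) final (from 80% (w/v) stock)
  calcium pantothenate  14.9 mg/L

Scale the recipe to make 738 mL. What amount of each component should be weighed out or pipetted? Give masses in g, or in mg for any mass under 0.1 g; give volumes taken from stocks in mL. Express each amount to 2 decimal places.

spectinomycin 1.10 mL; magnesium sulfate 6.90 mL; glycerol 16.88 mL; calcium pantothenate 11.00 mg

Working volume: 738 mL = 0.738 L.
spectinomycin: V = C2·V2/C1 = 149 µg/mL × 738 mL ÷ 100000 µg/mL = 1.10 mL
magnesium sulfate: V = C2·V2/C1 = 18.7 mM × 738 mL ÷ 2000 mM = 6.90 mL
glycerol: V = C2·V2/C1 = 1.83% ÷ 80% × 738 mL = 16.88 mL
calcium pantothenate: 14.9 mg/L × 0.738 L = 11.00 mg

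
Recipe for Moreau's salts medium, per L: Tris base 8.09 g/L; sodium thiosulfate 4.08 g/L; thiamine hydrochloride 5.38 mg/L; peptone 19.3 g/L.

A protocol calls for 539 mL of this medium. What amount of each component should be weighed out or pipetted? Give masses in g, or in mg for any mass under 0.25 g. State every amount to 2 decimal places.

Tris base 4.36 g; sodium thiosulfate 2.20 g; thiamine hydrochloride 2.90 mg; peptone 10.40 g

Working volume: 539 mL = 0.539 L.
Tris base: 8.09 g/L × 0.539 L = 4.36 g
sodium thiosulfate: 4.08 g/L × 0.539 L = 2.20 g
thiamine hydrochloride: 5.38 mg/L × 0.539 L = 2.90 mg
peptone: 19.3 g/L × 0.539 L = 10.40 g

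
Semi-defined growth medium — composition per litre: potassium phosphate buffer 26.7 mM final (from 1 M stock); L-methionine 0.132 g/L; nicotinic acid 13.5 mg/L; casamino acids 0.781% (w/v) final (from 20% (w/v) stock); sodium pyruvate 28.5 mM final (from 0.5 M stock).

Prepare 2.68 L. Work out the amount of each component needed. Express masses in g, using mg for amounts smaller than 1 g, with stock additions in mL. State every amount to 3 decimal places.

Working volume: 2.68 L.
potassium phosphate buffer: C1V1 = C2V2 → 26.7 mM × 2680 mL ÷ 1000 mM = 71.556 mL
L-methionine: 0.132 g/L × 2.68 L = 0.35376 g = 353.760 mg
nicotinic acid: 13.5 mg/L × 2.68 L = 36.180 mg
casamino acids: V = C2·V2/C1 = 0.781% ÷ 20% × 2680 mL = 104.654 mL
sodium pyruvate: V = C2·V2/C1 = 28.5 mM × 2680 mL ÷ 500 mM = 152.760 mL

potassium phosphate buffer 71.556 mL; L-methionine 353.760 mg; nicotinic acid 36.180 mg; casamino acids 104.654 mL; sodium pyruvate 152.760 mL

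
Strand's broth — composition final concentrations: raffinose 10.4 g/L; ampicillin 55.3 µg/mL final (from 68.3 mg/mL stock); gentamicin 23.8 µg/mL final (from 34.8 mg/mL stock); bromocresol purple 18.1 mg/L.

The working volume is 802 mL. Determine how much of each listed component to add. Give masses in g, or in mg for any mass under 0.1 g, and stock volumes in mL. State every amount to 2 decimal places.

Target volume = 802 mL = 0.802 L.
raffinose: 10.4 g/L × 0.802 L = 8.34 g
ampicillin: V = C2·V2/C1 = 55.3 µg/mL × 802 mL ÷ 68300 µg/mL = 0.65 mL
gentamicin: C1V1 = C2V2 → 23.8 µg/mL × 802 mL ÷ 34800 µg/mL = 0.55 mL
bromocresol purple: 18.1 mg/L × 0.802 L = 14.52 mg

raffinose 8.34 g; ampicillin 0.65 mL; gentamicin 0.55 mL; bromocresol purple 14.52 mg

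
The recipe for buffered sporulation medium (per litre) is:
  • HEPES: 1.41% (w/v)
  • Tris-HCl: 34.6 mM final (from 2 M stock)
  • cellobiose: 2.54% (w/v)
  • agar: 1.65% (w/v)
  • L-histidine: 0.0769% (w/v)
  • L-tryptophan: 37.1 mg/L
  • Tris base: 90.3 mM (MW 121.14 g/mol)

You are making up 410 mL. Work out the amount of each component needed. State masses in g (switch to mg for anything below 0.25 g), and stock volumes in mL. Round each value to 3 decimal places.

HEPES 5.781 g; Tris-HCl 7.093 mL; cellobiose 10.414 g; agar 6.765 g; L-histidine 0.315 g; L-tryptophan 15.211 mg; Tris base 4.485 g

Working volume: 410 mL = 0.41 L.
HEPES: 1.41% w/v = 14.1 g/L → 14.1 × 0.41 L = 5.781 g
Tris-HCl: dilute stock: 34.6 mM × 410 mL ÷ 2000 mM = 7.093 mL
cellobiose: 2.54% w/v = 25.4 g/L → 25.4 × 0.41 L = 10.414 g
agar: 1.65% w/v = 16.5 g/L → 16.5 × 0.41 L = 6.765 g
L-histidine: 0.0769 g per 100 mL × 410 mL ÷ 100 = 0.315 g
L-tryptophan: 37.1 mg/L × 0.41 L = 15.211 mg
Tris base: 90.3 mmol/L × 121.14 g/mol × 0.41 L ÷ 1000 = 4.485 g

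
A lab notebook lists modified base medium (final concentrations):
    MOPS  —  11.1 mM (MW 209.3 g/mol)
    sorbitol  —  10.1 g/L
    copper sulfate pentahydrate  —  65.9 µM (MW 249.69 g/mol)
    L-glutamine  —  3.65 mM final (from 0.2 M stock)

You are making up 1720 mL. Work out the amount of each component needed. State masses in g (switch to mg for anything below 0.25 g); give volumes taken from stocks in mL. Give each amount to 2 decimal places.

MOPS 4.00 g; sorbitol 17.37 g; copper sulfate pentahydrate 28.30 mg; L-glutamine 31.39 mL

Working volume: 1720 mL = 1.72 L.
MOPS: 11.1 mmol/L × 209.3 g/mol × 1.72 L ÷ 1000 = 4.00 g
sorbitol: 10.1 g/L × 1.72 L = 17.37 g
copper sulfate pentahydrate: 65.9 µmol/L × 249.69 g/mol × 1.72 L ÷ 1000 = 28.30 mg
L-glutamine: V = C2·V2/C1 = 3.65 mM × 1720 mL ÷ 200 mM = 31.39 mL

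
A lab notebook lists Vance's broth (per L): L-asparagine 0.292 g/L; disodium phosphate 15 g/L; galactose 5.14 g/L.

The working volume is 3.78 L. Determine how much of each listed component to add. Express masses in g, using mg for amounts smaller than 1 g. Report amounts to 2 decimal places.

Scale factor relative to 1 L: 3.78.
L-asparagine: 0.292 g/L × 3.78 L = 1.10 g
disodium phosphate: 15 g/L × 3.78 L = 56.70 g
galactose: 5.14 g/L × 3.78 L = 19.43 g

L-asparagine 1.10 g; disodium phosphate 56.70 g; galactose 19.43 g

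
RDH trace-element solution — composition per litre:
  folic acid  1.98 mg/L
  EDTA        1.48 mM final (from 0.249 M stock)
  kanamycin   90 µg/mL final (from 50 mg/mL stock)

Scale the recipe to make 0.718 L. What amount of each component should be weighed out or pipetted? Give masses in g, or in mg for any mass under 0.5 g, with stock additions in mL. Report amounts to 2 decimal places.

Working volume: 0.718 L.
folic acid: 1.98 mg/L × 0.718 L = 1.42 mg
EDTA: V = C2·V2/C1 = 1.48 mM × 718 mL ÷ 249 mM = 4.27 mL
kanamycin: dilute stock: 90 µg/mL × 718 mL ÷ 50000 µg/mL = 1.29 mL

folic acid 1.42 mg; EDTA 4.27 mL; kanamycin 1.29 mL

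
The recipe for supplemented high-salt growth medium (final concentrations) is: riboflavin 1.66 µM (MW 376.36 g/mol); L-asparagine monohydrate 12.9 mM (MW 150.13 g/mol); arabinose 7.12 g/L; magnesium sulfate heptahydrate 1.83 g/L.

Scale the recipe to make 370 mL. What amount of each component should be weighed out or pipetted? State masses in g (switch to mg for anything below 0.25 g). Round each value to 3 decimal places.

riboflavin 0.231 mg; L-asparagine monohydrate 0.717 g; arabinose 2.634 g; magnesium sulfate heptahydrate 0.677 g

Scale factor relative to 1 L: 0.37.
riboflavin: 1.66 µmol/L × 376.36 g/mol × 0.37 L ÷ 1000 = 0.231 mg
L-asparagine monohydrate: 12.9 mmol/L × 150.13 g/mol × 0.37 L ÷ 1000 = 0.717 g
arabinose: 7.12 g/L × 0.37 L = 2.634 g
magnesium sulfate heptahydrate: 1.83 g/L × 0.37 L = 0.677 g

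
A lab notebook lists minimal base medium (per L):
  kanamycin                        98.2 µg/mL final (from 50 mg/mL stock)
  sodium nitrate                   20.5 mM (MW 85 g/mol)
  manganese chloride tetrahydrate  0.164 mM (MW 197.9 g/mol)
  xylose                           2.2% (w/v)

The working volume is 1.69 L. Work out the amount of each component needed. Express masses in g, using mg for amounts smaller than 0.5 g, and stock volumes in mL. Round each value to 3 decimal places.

Working volume: 1.69 L.
kanamycin: C1V1 = C2V2 → 98.2 µg/mL × 1690 mL ÷ 50000 µg/mL = 3.319 mL
sodium nitrate: 20.5 mmol/L × 85 g/mol × 1.69 L ÷ 1000 = 2.945 g
manganese chloride tetrahydrate: 0.164 mmol/L × 197.9 mg/mmol × 1.69 L = 54.850 mg
xylose: 2.2 g per 100 mL × 1690 mL ÷ 100 = 37.180 g

kanamycin 3.319 mL; sodium nitrate 2.945 g; manganese chloride tetrahydrate 54.850 mg; xylose 37.180 g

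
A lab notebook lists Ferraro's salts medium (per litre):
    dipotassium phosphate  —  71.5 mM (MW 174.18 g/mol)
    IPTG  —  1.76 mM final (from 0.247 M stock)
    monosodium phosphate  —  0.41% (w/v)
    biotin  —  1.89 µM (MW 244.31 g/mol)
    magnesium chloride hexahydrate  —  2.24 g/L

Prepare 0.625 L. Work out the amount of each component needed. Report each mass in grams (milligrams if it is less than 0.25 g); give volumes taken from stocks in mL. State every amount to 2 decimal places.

Scale factor relative to 1 L: 0.625.
dipotassium phosphate: 71.5 mmol/L × 174.18 g/mol × 0.625 L ÷ 1000 = 7.78 g
IPTG: dilute stock: 1.76 mM × 625 mL ÷ 247 mM = 4.45 mL
monosodium phosphate: 0.41 g per 100 mL × 625 mL ÷ 100 = 2.56 g
biotin: 1.89 µmol/L × 244.31 g/mol × 0.625 L ÷ 1000 = 0.29 mg
magnesium chloride hexahydrate: 2.24 g/L × 0.625 L = 1.40 g

dipotassium phosphate 7.78 g; IPTG 4.45 mL; monosodium phosphate 2.56 g; biotin 0.29 mg; magnesium chloride hexahydrate 1.40 g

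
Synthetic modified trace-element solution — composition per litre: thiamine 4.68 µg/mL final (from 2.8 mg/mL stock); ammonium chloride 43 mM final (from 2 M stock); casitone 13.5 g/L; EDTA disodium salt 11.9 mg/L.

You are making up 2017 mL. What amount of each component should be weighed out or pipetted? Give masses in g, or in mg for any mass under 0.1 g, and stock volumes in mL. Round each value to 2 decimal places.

thiamine 3.37 mL; ammonium chloride 43.37 mL; casitone 27.23 g; EDTA disodium salt 24.00 mg

Target volume = 2017 mL = 2.017 L.
thiamine: dilute stock: 4.68 µg/mL × 2017 mL ÷ 2800 µg/mL = 3.37 mL
ammonium chloride: dilute stock: 43 mM × 2017 mL ÷ 2000 mM = 43.37 mL
casitone: 13.5 g/L × 2.017 L = 27.23 g
EDTA disodium salt: 11.9 mg/L × 2.017 L = 24.00 mg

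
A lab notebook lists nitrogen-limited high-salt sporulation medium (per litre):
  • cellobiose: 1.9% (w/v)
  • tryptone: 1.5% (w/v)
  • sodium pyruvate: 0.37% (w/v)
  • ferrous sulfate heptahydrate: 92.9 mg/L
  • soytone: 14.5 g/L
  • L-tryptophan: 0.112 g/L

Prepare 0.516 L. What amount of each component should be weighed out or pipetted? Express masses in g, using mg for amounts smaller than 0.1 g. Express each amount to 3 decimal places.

cellobiose 9.804 g; tryptone 7.740 g; sodium pyruvate 1.909 g; ferrous sulfate heptahydrate 47.936 mg; soytone 7.482 g; L-tryptophan 57.792 mg

Working volume: 0.516 L.
cellobiose: 1.9% w/v = 19 g/L → 19 × 0.516 L = 9.804 g
tryptone: 1.5 g per 100 mL × 516 mL ÷ 100 = 7.740 g
sodium pyruvate: 0.37% w/v = 3.7 g/L → 3.7 × 0.516 L = 1.909 g
ferrous sulfate heptahydrate: 92.9 mg/L × 0.516 L = 47.936 mg
soytone: 14.5 g/L × 0.516 L = 7.482 g
L-tryptophan: 0.112 g/L × 0.516 L = 0.057792 g = 57.792 mg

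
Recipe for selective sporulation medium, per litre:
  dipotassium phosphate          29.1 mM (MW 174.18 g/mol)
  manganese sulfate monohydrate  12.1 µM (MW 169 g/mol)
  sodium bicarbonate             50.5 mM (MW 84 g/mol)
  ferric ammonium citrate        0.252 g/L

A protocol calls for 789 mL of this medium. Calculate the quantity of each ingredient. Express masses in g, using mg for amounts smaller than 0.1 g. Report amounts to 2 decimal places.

Scale factor relative to 1 L: 0.789.
dipotassium phosphate: 29.1 mmol/L × 174.18 g/mol × 0.789 L ÷ 1000 = 4.00 g
manganese sulfate monohydrate: 12.1 µmol/L × 169 g/mol × 0.789 L ÷ 1000 = 1.61 mg
sodium bicarbonate: 50.5 mmol/L × 84 g/mol × 0.789 L ÷ 1000 = 3.35 g
ferric ammonium citrate: 0.252 g/L × 0.789 L = 0.20 g

dipotassium phosphate 4.00 g; manganese sulfate monohydrate 1.61 mg; sodium bicarbonate 3.35 g; ferric ammonium citrate 0.20 g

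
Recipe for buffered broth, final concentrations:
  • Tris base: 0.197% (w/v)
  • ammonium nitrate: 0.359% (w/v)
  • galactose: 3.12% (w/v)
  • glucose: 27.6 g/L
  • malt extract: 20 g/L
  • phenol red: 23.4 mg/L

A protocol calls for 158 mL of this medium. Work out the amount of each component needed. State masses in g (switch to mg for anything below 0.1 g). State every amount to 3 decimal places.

Target volume = 158 mL = 0.158 L.
Tris base: 0.197% w/v = 1.97 g/L → 1.97 × 0.158 L = 0.311 g
ammonium nitrate: 0.359 g per 100 mL × 158 mL ÷ 100 = 0.567 g
galactose: 3.12 g per 100 mL × 158 mL ÷ 100 = 4.930 g
glucose: 27.6 g/L × 0.158 L = 4.361 g
malt extract: 20 g/L × 0.158 L = 3.160 g
phenol red: 23.4 mg/L × 0.158 L = 3.697 mg

Tris base 0.311 g; ammonium nitrate 0.567 g; galactose 4.930 g; glucose 4.361 g; malt extract 3.160 g; phenol red 3.697 mg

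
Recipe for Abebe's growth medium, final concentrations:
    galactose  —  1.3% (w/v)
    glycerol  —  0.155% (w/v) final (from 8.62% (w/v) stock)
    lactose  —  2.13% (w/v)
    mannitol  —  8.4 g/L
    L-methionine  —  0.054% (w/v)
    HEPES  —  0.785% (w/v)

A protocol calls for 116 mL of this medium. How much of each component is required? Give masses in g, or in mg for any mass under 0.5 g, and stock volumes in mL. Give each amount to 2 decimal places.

Scale factor relative to 1 L: 0.116.
galactose: 1.3 g per 100 mL × 116 mL ÷ 100 = 1.51 g
glycerol: C1V1 = C2V2 → 0.155% ÷ 8.62% × 116 mL = 2.09 mL
lactose: 2.13 g per 100 mL × 116 mL ÷ 100 = 2.47 g
mannitol: 8.4 g/L × 0.116 L = 0.97 g
L-methionine: 0.054% w/v = 0.54 g/L → 0.54 × 0.116 L = 0.06264 g = 62.64 mg
HEPES: 0.785% w/v = 7.85 g/L → 7.85 × 0.116 L = 0.91 g

galactose 1.51 g; glycerol 2.09 mL; lactose 2.47 g; mannitol 0.97 g; L-methionine 62.64 mg; HEPES 0.91 g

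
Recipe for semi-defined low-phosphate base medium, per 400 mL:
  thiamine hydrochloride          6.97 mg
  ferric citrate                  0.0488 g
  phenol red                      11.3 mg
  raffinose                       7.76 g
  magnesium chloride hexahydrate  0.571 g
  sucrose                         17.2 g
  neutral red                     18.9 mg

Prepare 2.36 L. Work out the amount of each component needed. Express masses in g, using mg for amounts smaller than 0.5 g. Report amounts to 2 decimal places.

thiamine hydrochloride 41.12 mg; ferric citrate 287.92 mg; phenol red 66.67 mg; raffinose 45.78 g; magnesium chloride hexahydrate 3.37 g; sucrose 101.48 g; neutral red 111.51 mg

Scale factor = 2360 mL / 400 mL = 5.9.
thiamine hydrochloride: 6.97 mg × (2360 mL / 400 mL) = 41.12 mg
ferric citrate: 0.0488 g × (2360 mL / 400 mL) = 0.28792 g = 287.92 mg
phenol red: 11.3 mg × (2360 mL / 400 mL) = 66.67 mg
raffinose: 7.76 g × (2360 mL / 400 mL) = 45.78 g
magnesium chloride hexahydrate: 0.571 g × (2360 mL / 400 mL) = 3.37 g
sucrose: 17.2 g × (2360 mL / 400 mL) = 101.48 g
neutral red: 18.9 mg × (2360 mL / 400 mL) = 111.51 mg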